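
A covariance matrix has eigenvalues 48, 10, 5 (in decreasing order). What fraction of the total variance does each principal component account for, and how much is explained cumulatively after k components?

Step 1 — total variance = trace(Sigma) = Σ λ_i = 48 + 10 + 5 = 63.

Step 2 — fraction explained by component i = λ_i / Σ λ:
  PC1: 48/63 = 0.7619
  PC2: 10/63 = 0.1587
  PC3: 5/63 = 0.0794

Step 3 — cumulative fraction after k components = (λ_1 + ... + λ_k) / Σ λ:
  k = 1: 48/63 = 0.7619
  k = 2: (48 + 10)/63 = 58/63 = 0.9206
  k = 3: (48 + 10 + 5)/63 = 63/63 = 1

Summary (fraction, with percent):

explained: PC1 0.7619 (76.19%), PC2 0.1587 (15.87%), PC3 0.0794 (7.94%);  cumulative: 0.7619, 0.9206, 1


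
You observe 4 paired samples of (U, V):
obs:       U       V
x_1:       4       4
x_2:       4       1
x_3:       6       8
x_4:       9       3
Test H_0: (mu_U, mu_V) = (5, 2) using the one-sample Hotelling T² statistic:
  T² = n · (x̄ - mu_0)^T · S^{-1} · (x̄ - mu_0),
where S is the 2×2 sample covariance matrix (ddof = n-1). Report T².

Step 1 — sample mean vector:
  mean(U) = (4 + 4 + 6 + 9) / 4 = 23/4 = 5.75
  mean(V) = (4 + 1 + 8 + 3) / 4 = 16/4 = 4
  x̄ = (5.75, 4),  deviation x̄ - mu_0 = (5.75, 4) - (5, 2) = (0.75, 2).

Step 2 — sample covariance matrix, S[i,j] = (1/(n-1)) · Σ_k (x_{k,i} - mean_i) · (x_{k,j} - mean_j), divisor n-1 = 3:
  S[U,U] = ((-1.75)·(-1.75) + (-1.75)·(-1.75) + (0.25)·(0.25) + (3.25)·(3.25)) / 3 = 16.75/3 = 5.5833
  S[U,V] = ((-1.75)·(0) + (-1.75)·(-3) + (0.25)·(4) + (3.25)·(-1)) / 3 = 3/3 = 1
  S[V,V] = ((0)·(0) + (-3)·(-3) + (4)·(4) + (-1)·(-1)) / 3 = 26/3 = 8.6667
  S = [[5.5833, 1],
 [1, 8.6667]].

Step 3 — invert S. det(S) = 5.5833·8.6667 - (1)² = 47.3889.
  S^{-1} = (1/det) · [[d, -b], [-b, a]] = [[0.1829, -0.0211],
 [-0.0211, 0.1178]].

Step 4 — quadratic form (x̄ - mu_0)^T · S^{-1} · (x̄ - mu_0):
  S^{-1} · (x̄ - mu_0) = (0.095, 0.2198),
  (x̄ - mu_0)^T · [...] = (0.75)·(0.095) + (2)·(0.2198) = 0.5108.

Step 5 — scale by n: T² = 4 · 0.5108 = 2.0434.

T² ≈ 2.0434


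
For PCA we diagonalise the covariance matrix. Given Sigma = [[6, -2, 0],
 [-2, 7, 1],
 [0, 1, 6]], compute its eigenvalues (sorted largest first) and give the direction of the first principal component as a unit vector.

Step 1 — characteristic polynomial p(λ) = det(λI - Sigma) = λ³ - tr·λ² + c_1·λ - det, where tr = trace, c_1 = sum of the principal 2×2 minors, det = det(Sigma):
  tr = 6 + 7 + 6 = 19,
  c_1 = (6·7 - (-2)²) + (6·6 - (0)²) + (7·6 - (1)²) = 38 + 36 + 41 = 115,
  det = 6·(7·6 - (1)²) - (-2)·((-2)·6 - (1)·(0)) + (0)·((-2)·(1) - 7·(0)) = 6·(41) - (-2)·(-12) + (0)·(-2) = 222.
  So p(λ) = λ³ - 19λ² + 115λ - 222.
Step 2 — look for an integer root (rational root theorem: any rational root is an integer divisor of 222). Testing λ = 6:
  p(6) = 216 - 684 + 690 - 222 = 0  ✓
  Dividing out (λ - 6): p(λ) = (λ - 6)(λ² - 13λ + 37).
Step 3 — remaining eigenvalues from the quadratic λ² - 13λ + 37 = 0:
  Δ = 13² - 4·37 = 169 - 148 = 21,  λ = (13 ± √21)/2 = (13 ± 4.5826)/2 ≈ 8.7913 or 4.2087.
  Sorted: λ_1 = 8.7913,  λ_2 = 6,  λ_3 = 4.2087  (check: sum = 19 = tr ✓).

Step 4 — unit eigenvector for λ_1 ≈ 8.7913: v spans the null space of (Sigma - λ_1 I), whose rows are
  r_1 = (-2.7913, -2, 0),  r_2 = (-2, -1.7913, 1),  r_3 = (0, 1, -2.7913).
  v is orthogonal to every row, so take v ∝ r_1 × r_2 = ((-2)·(1) - (0)·(-1.7913), (0)·(-2) - (-2.7913)·(1), (-2.7913)·(-1.7913) - (-2)·(-2)) ≈ (-2, 2.7913, 1).
  Rescale (multiply by -1 so the first nonzero entry is positive): u = (2, -2.7913, -1).
  ||u|| = √((2)² + (-2.7913)² + (-1)²) = √(12.7913) ≈ 3.5765,  v_1 = u/||u|| ≈ (0.5592, -0.7805, -0.2796) (||v_1|| = 1).

λ_1 = 8.7913,  λ_2 = 6,  λ_3 = 4.2087;  v_1 ≈ (0.5592, -0.7805, -0.2796)


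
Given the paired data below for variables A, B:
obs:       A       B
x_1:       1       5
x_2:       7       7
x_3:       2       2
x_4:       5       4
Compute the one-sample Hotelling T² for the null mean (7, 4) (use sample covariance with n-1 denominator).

Step 1 — sample mean vector:
  mean(A) = (1 + 7 + 2 + 5) / 4 = 15/4 = 3.75
  mean(B) = (5 + 7 + 2 + 4) / 4 = 18/4 = 4.5
  x̄ = (3.75, 4.5),  deviation x̄ - mu_0 = (3.75, 4.5) - (7, 4) = (-3.25, 0.5).

Step 2 — sample covariance matrix, S[i,j] = (1/(n-1)) · Σ_k (x_{k,i} - mean_i) · (x_{k,j} - mean_j), divisor n-1 = 3:
  S[A,A] = ((-2.75)·(-2.75) + (3.25)·(3.25) + (-1.75)·(-1.75) + (1.25)·(1.25)) / 3 = 22.75/3 = 7.5833
  S[A,B] = ((-2.75)·(0.5) + (3.25)·(2.5) + (-1.75)·(-2.5) + (1.25)·(-0.5)) / 3 = 10.5/3 = 3.5
  S[B,B] = ((0.5)·(0.5) + (2.5)·(2.5) + (-2.5)·(-2.5) + (-0.5)·(-0.5)) / 3 = 13/3 = 4.3333
  S = [[7.5833, 3.5],
 [3.5, 4.3333]].

Step 3 — invert S. det(S) = 7.5833·4.3333 - (3.5)² = 20.6111.
  S^{-1} = (1/det) · [[d, -b], [-b, a]] = [[0.2102, -0.1698],
 [-0.1698, 0.3679]].

Step 4 — quadratic form (x̄ - mu_0)^T · S^{-1} · (x̄ - mu_0):
  S^{-1} · (x̄ - mu_0) = (-0.7682, 0.7358),
  (x̄ - mu_0)^T · [...] = (-3.25)·(-0.7682) + (0.5)·(0.7358) = 2.8646.

Step 5 — scale by n: T² = 4 · 2.8646 = 11.4582.

T² ≈ 11.4582


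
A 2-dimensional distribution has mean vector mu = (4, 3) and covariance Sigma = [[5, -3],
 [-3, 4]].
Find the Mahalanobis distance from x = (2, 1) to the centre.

Step 1 — centre the observation: (x - mu) = (-2, -2).

Step 2 — invert Sigma. det(Sigma) = 5·4 - (-3)² = 11.
  Sigma^{-1} = (1/det) · [[d, -b], [-b, a]] = [[0.3636, 0.2727],
 [0.2727, 0.4545]].

Step 3 — form the quadratic (x - mu)^T · Sigma^{-1} · (x - mu):
  Sigma^{-1} · (x - mu) = (-1.2727, -1.4545).
  (x - mu)^T · [Sigma^{-1} · (x - mu)] = (-2)·(-1.2727) + (-2)·(-1.4545) = 5.4545.

Step 4 — take square root: d = √(5.4545) ≈ 2.3355.

d(x, mu) = √(5.4545) ≈ 2.3355


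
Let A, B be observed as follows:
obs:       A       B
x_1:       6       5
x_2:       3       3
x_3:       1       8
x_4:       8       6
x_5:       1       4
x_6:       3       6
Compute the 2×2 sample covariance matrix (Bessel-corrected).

Step 1 — column means:
  mean(A) = (6 + 3 + 1 + 8 + 1 + 3) / 6 = 22/6 = 3.6667
  mean(B) = (5 + 3 + 8 + 6 + 4 + 6) / 6 = 32/6 = 5.3333

Step 2 — sample covariance S[i,j] = (1/(n-1)) · Σ_k (x_{k,i} - mean_i) · (x_{k,j} - mean_j), with n-1 = 5.
  S[A,A] = ((2.3333)·(2.3333) + (-0.6667)·(-0.6667) + (-2.6667)·(-2.6667) + (4.3333)·(4.3333) + (-2.6667)·(-2.6667) + (-0.6667)·(-0.6667)) / 5 = 39.3333/5 = 7.8667
  S[A,B] = ((2.3333)·(-0.3333) + (-0.6667)·(-2.3333) + (-2.6667)·(2.6667) + (4.3333)·(0.6667) + (-2.6667)·(-1.3333) + (-0.6667)·(0.6667)) / 5 = -0.3333/5 = -0.0667
  S[B,B] = ((-0.3333)·(-0.3333) + (-2.3333)·(-2.3333) + (2.6667)·(2.6667) + (0.6667)·(0.6667) + (-1.3333)·(-1.3333) + (0.6667)·(0.6667)) / 5 = 15.3333/5 = 3.0667

S is symmetric (S[j,i] = S[i,j]). Assembling:

S = [[7.8667, -0.0667],
 [-0.0667, 3.0667]]


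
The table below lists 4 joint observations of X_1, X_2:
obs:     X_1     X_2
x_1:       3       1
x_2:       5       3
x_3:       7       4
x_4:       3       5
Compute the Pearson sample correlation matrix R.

Step 1 — column means:
  mean(X_1) = (3 + 5 + 7 + 3) / 4 = 18/4 = 4.5
  mean(X_2) = (1 + 3 + 4 + 5) / 4 = 13/4 = 3.25

Step 2 — sample variances and covariances s[i,j] = (1/(n-1)) · Σ_k (x_{k,i} - mean_i) · (x_{k,j} - mean_j), with n-1 = 3:
  s[X_1,X_1] = ((-1.5)·(-1.5) + (0.5)·(0.5) + (2.5)·(2.5) + (-1.5)·(-1.5)) / 3 = 11/3 = 3.6667
  s[X_1,X_2] = ((-1.5)·(-2.25) + (0.5)·(-0.25) + (2.5)·(0.75) + (-1.5)·(1.75)) / 3 = 2.5/3 = 0.8333
  s[X_2,X_2] = ((-2.25)·(-2.25) + (-0.25)·(-0.25) + (0.75)·(0.75) + (1.75)·(1.75)) / 3 = 8.75/3 = 2.9167
  Sample standard deviations s_i = √(s[i,i]):
  s(X_1) = √(3.6667) = 1.9149
  s(X_2) = √(2.9167) = 1.7078

Step 3 — r_{ij} = s_{ij} / (s_i · s_j):
  r[X_1,X_1] = 1 (diagonal).
  r[X_1,X_2] = 0.8333 / (1.9149 · 1.7078) = 0.8333 / 3.2702 = 0.2548
  r[X_2,X_2] = 1 (diagonal).

R is symmetric with unit diagonal. Assembling:

R = [[1, 0.2548],
 [0.2548, 1]]


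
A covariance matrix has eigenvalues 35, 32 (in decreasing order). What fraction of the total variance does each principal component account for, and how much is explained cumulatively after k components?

Step 1 — total variance = trace(Sigma) = Σ λ_i = 35 + 32 = 67.

Step 2 — fraction explained by component i = λ_i / Σ λ:
  PC1: 35/67 = 0.5224
  PC2: 32/67 = 0.4776

Step 3 — cumulative fraction after k components = (λ_1 + ... + λ_k) / Σ λ:
  k = 1: 35/67 = 0.5224
  k = 2: (35 + 32)/67 = 67/67 = 1

Summary (fraction, with percent):

explained: PC1 0.5224 (52.24%), PC2 0.4776 (47.76%);  cumulative: 0.5224, 1


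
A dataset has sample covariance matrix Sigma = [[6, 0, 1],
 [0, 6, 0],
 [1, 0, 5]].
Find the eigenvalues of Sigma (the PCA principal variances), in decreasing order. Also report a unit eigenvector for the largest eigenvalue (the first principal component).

Step 1 — characteristic polynomial p(λ) = det(λI - Sigma) = λ³ - tr·λ² + c_1·λ - det, where tr = trace, c_1 = sum of the principal 2×2 minors, det = det(Sigma):
  tr = 6 + 6 + 5 = 17,
  c_1 = (6·6 - (0)²) + (6·5 - (1)²) + (6·5 - (0)²) = 36 + 29 + 30 = 95,
  det = 6·(6·5 - (0)²) - (0)·((0)·5 - (0)·(1)) + (1)·((0)·(0) - 6·(1)) = 6·(30) - (0)·(0) + (1)·(-6) = 174.
  So p(λ) = λ³ - 17λ² + 95λ - 174.
Step 2 — look for an integer root (rational root theorem: any rational root is an integer divisor of 174). Testing λ = 6:
  p(6) = 216 - 612 + 570 - 174 = 0  ✓
  Dividing out (λ - 6): p(λ) = (λ - 6)(λ² - 11λ + 29).
Step 3 — remaining eigenvalues from the quadratic λ² - 11λ + 29 = 0:
  Δ = 11² - 4·29 = 121 - 116 = 5,  λ = (11 ± √5)/2 = (11 ± 2.2361)/2 ≈ 6.618 or 4.382.
  Sorted: λ_1 = 6.618,  λ_2 = 6,  λ_3 = 4.382  (check: sum = 17 = tr ✓).

Step 4 — unit eigenvector for λ_1 ≈ 6.618: v spans the null space of (Sigma - λ_1 I), whose rows are
  r_1 = (-0.618, 0, 1),  r_2 = (0, -0.618, 0),  r_3 = (1, 0, -1.618).
  v is orthogonal to every row, so take v ∝ r_1 × r_2 = ((0)·(0) - (1)·(-0.618), (1)·(0) - (-0.618)·(0), (-0.618)·(-0.618) - (0)·(0)) ≈ (0.618, 0, 0.382).
  Let u = (0.618, 0, 0.382).
  ||u|| = √((0.618)² + (0)² + (0.382)²) = √(0.5279) ≈ 0.7265,  v_1 = u/||u|| ≈ (0.8507, 0, 0.5257) (||v_1|| = 1).

λ_1 = 6.618,  λ_2 = 6,  λ_3 = 4.382;  v_1 ≈ (0.8507, 0, 0.5257)


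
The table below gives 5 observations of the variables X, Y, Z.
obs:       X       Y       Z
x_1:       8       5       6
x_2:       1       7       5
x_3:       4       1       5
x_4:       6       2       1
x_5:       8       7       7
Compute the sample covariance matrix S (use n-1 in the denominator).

Step 1 — column means:
  mean(X) = (8 + 1 + 4 + 6 + 8) / 5 = 27/5 = 5.4
  mean(Y) = (5 + 7 + 1 + 2 + 7) / 5 = 22/5 = 4.4
  mean(Z) = (6 + 5 + 5 + 1 + 7) / 5 = 24/5 = 4.8

Step 2 — sample covariance S[i,j] = (1/(n-1)) · Σ_k (x_{k,i} - mean_i) · (x_{k,j} - mean_j), with n-1 = 4.
  S[X,X] = ((2.6)·(2.6) + (-4.4)·(-4.4) + (-1.4)·(-1.4) + (0.6)·(0.6) + (2.6)·(2.6)) / 4 = 35.2/4 = 8.8
  S[X,Y] = ((2.6)·(0.6) + (-4.4)·(2.6) + (-1.4)·(-3.4) + (0.6)·(-2.4) + (2.6)·(2.6)) / 4 = 0.2/4 = 0.05
  S[X,Z] = ((2.6)·(1.2) + (-4.4)·(0.2) + (-1.4)·(0.2) + (0.6)·(-3.8) + (2.6)·(2.2)) / 4 = 5.4/4 = 1.35
  S[Y,Y] = ((0.6)·(0.6) + (2.6)·(2.6) + (-3.4)·(-3.4) + (-2.4)·(-2.4) + (2.6)·(2.6)) / 4 = 31.2/4 = 7.8
  S[Y,Z] = ((0.6)·(1.2) + (2.6)·(0.2) + (-3.4)·(0.2) + (-2.4)·(-3.8) + (2.6)·(2.2)) / 4 = 15.4/4 = 3.85
  S[Z,Z] = ((1.2)·(1.2) + (0.2)·(0.2) + (0.2)·(0.2) + (-3.8)·(-3.8) + (2.2)·(2.2)) / 4 = 20.8/4 = 5.2

S is symmetric (S[j,i] = S[i,j]). Assembling:

S = [[8.8, 0.05, 1.35],
 [0.05, 7.8, 3.85],
 [1.35, 3.85, 5.2]]


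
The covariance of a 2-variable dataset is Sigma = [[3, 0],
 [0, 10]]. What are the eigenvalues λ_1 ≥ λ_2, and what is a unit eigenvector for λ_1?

Step 1 — characteristic polynomial of 2×2 Sigma:
  det(Sigma - λI) = λ² - trace · λ + det = 0.
  trace = 3 + 10 = 13, det = 3·10 - (0)² = 30.
Step 2 — discriminant:
  Δ = trace² - 4·det = 169 - 120 = 49.
Step 3 — eigenvalues:
  λ = (trace ± √Δ)/2 = (13 ± 7)/2,
  λ_1 = 10,  λ_2 = 3.

Step 4 — unit eigenvector for λ_1: Sigma is diagonal, so its eigenvectors are the coordinate axes. λ_1 = 10 is the diagonal entry on the second coordinate axis, hence
  v_1 = (0, 1) (||v_1|| = 1).

λ_1 = 10,  λ_2 = 3;  v_1 ≈ (0, 1)


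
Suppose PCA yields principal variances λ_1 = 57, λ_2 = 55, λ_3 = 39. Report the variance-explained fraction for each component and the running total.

Step 1 — total variance = trace(Sigma) = Σ λ_i = 57 + 55 + 39 = 151.

Step 2 — fraction explained by component i = λ_i / Σ λ:
  PC1: 57/151 = 0.3775
  PC2: 55/151 = 0.3642
  PC3: 39/151 = 0.2583

Step 3 — cumulative fraction after k components = (λ_1 + ... + λ_k) / Σ λ:
  k = 1: 57/151 = 0.3775
  k = 2: (57 + 55)/151 = 112/151 = 0.7417
  k = 3: (57 + 55 + 39)/151 = 151/151 = 1

Summary (fraction, with percent):

explained: PC1 0.3775 (37.75%), PC2 0.3642 (36.42%), PC3 0.2583 (25.83%);  cumulative: 0.3775, 0.7417, 1


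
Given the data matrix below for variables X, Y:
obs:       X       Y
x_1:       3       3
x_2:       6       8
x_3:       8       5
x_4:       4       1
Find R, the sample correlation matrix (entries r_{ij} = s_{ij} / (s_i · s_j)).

Step 1 — column means:
  mean(X) = (3 + 6 + 8 + 4) / 4 = 21/4 = 5.25
  mean(Y) = (3 + 8 + 5 + 1) / 4 = 17/4 = 4.25

Step 2 — sample variances and covariances s[i,j] = (1/(n-1)) · Σ_k (x_{k,i} - mean_i) · (x_{k,j} - mean_j), with n-1 = 3:
  s[X,X] = ((-2.25)·(-2.25) + (0.75)·(0.75) + (2.75)·(2.75) + (-1.25)·(-1.25)) / 3 = 14.75/3 = 4.9167
  s[X,Y] = ((-2.25)·(-1.25) + (0.75)·(3.75) + (2.75)·(0.75) + (-1.25)·(-3.25)) / 3 = 11.75/3 = 3.9167
  s[Y,Y] = ((-1.25)·(-1.25) + (3.75)·(3.75) + (0.75)·(0.75) + (-3.25)·(-3.25)) / 3 = 26.75/3 = 8.9167
  Sample standard deviations s_i = √(s[i,i]):
  s(X) = √(4.9167) = 2.2174
  s(Y) = √(8.9167) = 2.9861

Step 3 — r_{ij} = s_{ij} / (s_i · s_j):
  r[X,X] = 1 (diagonal).
  r[X,Y] = 3.9167 / (2.2174 · 2.9861) = 3.9167 / 6.6212 = 0.5915
  r[Y,Y] = 1 (diagonal).

R is symmetric with unit diagonal. Assembling:

R = [[1, 0.5915],
 [0.5915, 1]]


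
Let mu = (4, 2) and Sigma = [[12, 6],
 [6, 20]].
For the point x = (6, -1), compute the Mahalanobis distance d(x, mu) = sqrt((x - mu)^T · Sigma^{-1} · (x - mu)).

Step 1 — centre the observation: (x - mu) = (2, -3).

Step 2 — invert Sigma. det(Sigma) = 12·20 - (6)² = 204.
  Sigma^{-1} = (1/det) · [[d, -b], [-b, a]] = [[0.098, -0.0294],
 [-0.0294, 0.0588]].

Step 3 — form the quadratic (x - mu)^T · Sigma^{-1} · (x - mu):
  Sigma^{-1} · (x - mu) = (0.2843, -0.2353).
  (x - mu)^T · [Sigma^{-1} · (x - mu)] = (2)·(0.2843) + (-3)·(-0.2353) = 1.2745.

Step 4 — take square root: d = √(1.2745) ≈ 1.1289.

d(x, mu) = √(1.2745) ≈ 1.1289


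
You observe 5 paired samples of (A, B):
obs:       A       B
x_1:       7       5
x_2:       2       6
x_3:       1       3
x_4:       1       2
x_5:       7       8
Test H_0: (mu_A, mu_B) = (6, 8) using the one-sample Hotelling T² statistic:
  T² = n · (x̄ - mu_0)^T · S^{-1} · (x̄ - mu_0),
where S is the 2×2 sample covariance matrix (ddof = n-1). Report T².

Step 1 — sample mean vector:
  mean(A) = (7 + 2 + 1 + 1 + 7) / 5 = 18/5 = 3.6
  mean(B) = (5 + 6 + 3 + 2 + 8) / 5 = 24/5 = 4.8
  x̄ = (3.6, 4.8),  deviation x̄ - mu_0 = (3.6, 4.8) - (6, 8) = (-2.4, -3.2).

Step 2 — sample covariance matrix, S[i,j] = (1/(n-1)) · Σ_k (x_{k,i} - mean_i) · (x_{k,j} - mean_j), divisor n-1 = 4:
  S[A,A] = ((3.4)·(3.4) + (-1.6)·(-1.6) + (-2.6)·(-2.6) + (-2.6)·(-2.6) + (3.4)·(3.4)) / 4 = 39.2/4 = 9.8
  S[A,B] = ((3.4)·(0.2) + (-1.6)·(1.2) + (-2.6)·(-1.8) + (-2.6)·(-2.8) + (3.4)·(3.2)) / 4 = 21.6/4 = 5.4
  S[B,B] = ((0.2)·(0.2) + (1.2)·(1.2) + (-1.8)·(-1.8) + (-2.8)·(-2.8) + (3.2)·(3.2)) / 4 = 22.8/4 = 5.7
  S = [[9.8, 5.4],
 [5.4, 5.7]].

Step 3 — invert S. det(S) = 9.8·5.7 - (5.4)² = 26.7.
  S^{-1} = (1/det) · [[d, -b], [-b, a]] = [[0.2135, -0.2022],
 [-0.2022, 0.367]].

Step 4 — quadratic form (x̄ - mu_0)^T · S^{-1} · (x̄ - mu_0):
  S^{-1} · (x̄ - mu_0) = (0.1348, -0.6891),
  (x̄ - mu_0)^T · [...] = (-2.4)·(0.1348) + (-3.2)·(-0.6891) = 1.8816.

Step 5 — scale by n: T² = 5 · 1.8816 = 9.4082.

T² ≈ 9.4082


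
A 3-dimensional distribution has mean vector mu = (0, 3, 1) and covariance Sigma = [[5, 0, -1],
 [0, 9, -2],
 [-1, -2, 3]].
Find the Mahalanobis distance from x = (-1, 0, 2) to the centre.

Step 1 — centre the observation: (x - mu) = (-1, -3, 1).

Step 2 — invert Sigma (cofactor / det for 3×3, or solve directly):
  Sigma^{-1} = [[0.217, 0.0189, 0.0849],
 [0.0189, 0.1321, 0.0943],
 [0.0849, 0.0943, 0.4245]].

Step 3 — form the quadratic (x - mu)^T · Sigma^{-1} · (x - mu):
  Sigma^{-1} · (x - mu) = (-0.1887, -0.3208, 0.0566).
  (x - mu)^T · [Sigma^{-1} · (x - mu)] = (-1)·(-0.1887) + (-3)·(-0.3208) + (1)·(0.0566) = 1.2075.

Step 4 — take square root: d = √(1.2075) ≈ 1.0989.

d(x, mu) = √(1.2075) ≈ 1.0989


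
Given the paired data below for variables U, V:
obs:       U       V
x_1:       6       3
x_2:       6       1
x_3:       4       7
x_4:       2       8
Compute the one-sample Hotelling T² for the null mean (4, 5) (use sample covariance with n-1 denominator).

Step 1 — sample mean vector:
  mean(U) = (6 + 6 + 4 + 2) / 4 = 18/4 = 4.5
  mean(V) = (3 + 1 + 7 + 8) / 4 = 19/4 = 4.75
  x̄ = (4.5, 4.75),  deviation x̄ - mu_0 = (4.5, 4.75) - (4, 5) = (0.5, -0.25).

Step 2 — sample covariance matrix, S[i,j] = (1/(n-1)) · Σ_k (x_{k,i} - mean_i) · (x_{k,j} - mean_j), divisor n-1 = 3:
  S[U,U] = ((1.5)·(1.5) + (1.5)·(1.5) + (-0.5)·(-0.5) + (-2.5)·(-2.5)) / 3 = 11/3 = 3.6667
  S[U,V] = ((1.5)·(-1.75) + (1.5)·(-3.75) + (-0.5)·(2.25) + (-2.5)·(3.25)) / 3 = -17.5/3 = -5.8333
  S[V,V] = ((-1.75)·(-1.75) + (-3.75)·(-3.75) + (2.25)·(2.25) + (3.25)·(3.25)) / 3 = 32.75/3 = 10.9167
  S = [[3.6667, -5.8333],
 [-5.8333, 10.9167]].

Step 3 — invert S. det(S) = 3.6667·10.9167 - (-5.8333)² = 6.
  S^{-1} = (1/det) · [[d, -b], [-b, a]] = [[1.8194, 0.9722],
 [0.9722, 0.6111]].

Step 4 — quadratic form (x̄ - mu_0)^T · S^{-1} · (x̄ - mu_0):
  S^{-1} · (x̄ - mu_0) = (0.6667, 0.3333),
  (x̄ - mu_0)^T · [...] = (0.5)·(0.6667) + (-0.25)·(0.3333) = 0.25.

Step 5 — scale by n: T² = 4 · 0.25 = 1.

T² ≈ 1


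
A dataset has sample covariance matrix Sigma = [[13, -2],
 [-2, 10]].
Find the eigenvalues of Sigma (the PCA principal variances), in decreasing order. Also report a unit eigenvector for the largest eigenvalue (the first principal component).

Step 1 — characteristic polynomial of 2×2 Sigma:
  det(Sigma - λI) = λ² - trace · λ + det = 0.
  trace = 13 + 10 = 23, det = 13·10 - (-2)² = 126.
Step 2 — discriminant:
  Δ = trace² - 4·det = 529 - 504 = 25.
Step 3 — eigenvalues:
  λ = (trace ± √Δ)/2 = (23 ± 5)/2,
  λ_1 = 14,  λ_2 = 9.

Step 4 — unit eigenvector for λ_1: solve (Sigma - λ_1 I)v = 0. First row:
  (13 - 14)·v_x + (-2)·v_y = 0, i.e. (-1)·v_x + (-2)·v_y = 0,
  so v ∝ (b, λ_1 - a) = (-2, 1); multiply by -1 so the first entry is positive: u = (2, -1).
  ||u|| = √((2)² + (-1)²) = √(5) ≈ 2.2361,
  v_1 = u/||u|| ≈ (0.8944, -0.4472) (||v_1|| = 1).

λ_1 = 14,  λ_2 = 9;  v_1 ≈ (0.8944, -0.4472)


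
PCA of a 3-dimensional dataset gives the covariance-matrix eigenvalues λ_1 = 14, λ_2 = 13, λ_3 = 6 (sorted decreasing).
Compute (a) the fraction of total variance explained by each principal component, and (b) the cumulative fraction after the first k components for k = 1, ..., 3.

Step 1 — total variance = trace(Sigma) = Σ λ_i = 14 + 13 + 6 = 33.

Step 2 — fraction explained by component i = λ_i / Σ λ:
  PC1: 14/33 = 0.4242
  PC2: 13/33 = 0.3939
  PC3: 6/33 = 0.1818

Step 3 — cumulative fraction after k components = (λ_1 + ... + λ_k) / Σ λ:
  k = 1: 14/33 = 0.4242
  k = 2: (14 + 13)/33 = 27/33 = 0.8182
  k = 3: (14 + 13 + 6)/33 = 33/33 = 1

Summary (fraction, with percent):

explained: PC1 0.4242 (42.42%), PC2 0.3939 (39.39%), PC3 0.1818 (18.18%);  cumulative: 0.4242, 0.8182, 1


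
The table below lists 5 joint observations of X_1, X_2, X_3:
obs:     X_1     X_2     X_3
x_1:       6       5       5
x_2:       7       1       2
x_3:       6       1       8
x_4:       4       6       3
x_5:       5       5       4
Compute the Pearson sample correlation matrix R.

Step 1 — column means:
  mean(X_1) = (6 + 7 + 6 + 4 + 5) / 5 = 28/5 = 5.6
  mean(X_2) = (5 + 1 + 1 + 6 + 5) / 5 = 18/5 = 3.6
  mean(X_3) = (5 + 2 + 8 + 3 + 4) / 5 = 22/5 = 4.4

Step 2 — sample variances and covariances s[i,j] = (1/(n-1)) · Σ_k (x_{k,i} - mean_i) · (x_{k,j} - mean_j), with n-1 = 4:
  s[X_1,X_1] = ((0.4)·(0.4) + (1.4)·(1.4) + (0.4)·(0.4) + (-1.6)·(-1.6) + (-0.6)·(-0.6)) / 4 = 5.2/4 = 1.3
  s[X_1,X_2] = ((0.4)·(1.4) + (1.4)·(-2.6) + (0.4)·(-2.6) + (-1.6)·(2.4) + (-0.6)·(1.4)) / 4 = -8.8/4 = -2.2
  s[X_1,X_3] = ((0.4)·(0.6) + (1.4)·(-2.4) + (0.4)·(3.6) + (-1.6)·(-1.4) + (-0.6)·(-0.4)) / 4 = 0.8/4 = 0.2
  s[X_2,X_2] = ((1.4)·(1.4) + (-2.6)·(-2.6) + (-2.6)·(-2.6) + (2.4)·(2.4) + (1.4)·(1.4)) / 4 = 23.2/4 = 5.8
  s[X_2,X_3] = ((1.4)·(0.6) + (-2.6)·(-2.4) + (-2.6)·(3.6) + (2.4)·(-1.4) + (1.4)·(-0.4)) / 4 = -6.2/4 = -1.55
  s[X_3,X_3] = ((0.6)·(0.6) + (-2.4)·(-2.4) + (3.6)·(3.6) + (-1.4)·(-1.4) + (-0.4)·(-0.4)) / 4 = 21.2/4 = 5.3
  Sample standard deviations s_i = √(s[i,i]):
  s(X_1) = √(1.3) = 1.1402
  s(X_2) = √(5.8) = 2.4083
  s(X_3) = √(5.3) = 2.3022

Step 3 — r_{ij} = s_{ij} / (s_i · s_j):
  r[X_1,X_1] = 1 (diagonal).
  r[X_1,X_2] = -2.2 / (1.1402 · 2.4083) = -2.2 / 2.7459 = -0.8012
  r[X_1,X_3] = 0.2 / (1.1402 · 2.3022) = 0.2 / 2.6249 = 0.0762
  r[X_2,X_2] = 1 (diagonal).
  r[X_2,X_3] = -1.55 / (2.4083 · 2.3022) = -1.55 / 5.5444 = -0.2796
  r[X_3,X_3] = 1 (diagonal).

R is symmetric with unit diagonal. Assembling:

R = [[1, -0.8012, 0.0762],
 [-0.8012, 1, -0.2796],
 [0.0762, -0.2796, 1]]


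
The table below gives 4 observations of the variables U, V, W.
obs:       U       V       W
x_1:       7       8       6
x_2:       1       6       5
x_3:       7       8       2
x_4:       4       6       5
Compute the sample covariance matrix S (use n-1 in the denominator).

Step 1 — column means:
  mean(U) = (7 + 1 + 7 + 4) / 4 = 19/4 = 4.75
  mean(V) = (8 + 6 + 8 + 6) / 4 = 28/4 = 7
  mean(W) = (6 + 5 + 2 + 5) / 4 = 18/4 = 4.5

Step 2 — sample covariance S[i,j] = (1/(n-1)) · Σ_k (x_{k,i} - mean_i) · (x_{k,j} - mean_j), with n-1 = 3.
  S[U,U] = ((2.25)·(2.25) + (-3.75)·(-3.75) + (2.25)·(2.25) + (-0.75)·(-0.75)) / 3 = 24.75/3 = 8.25
  S[U,V] = ((2.25)·(1) + (-3.75)·(-1) + (2.25)·(1) + (-0.75)·(-1)) / 3 = 9/3 = 3
  S[U,W] = ((2.25)·(1.5) + (-3.75)·(0.5) + (2.25)·(-2.5) + (-0.75)·(0.5)) / 3 = -4.5/3 = -1.5
  S[V,V] = ((1)·(1) + (-1)·(-1) + (1)·(1) + (-1)·(-1)) / 3 = 4/3 = 1.3333
  S[V,W] = ((1)·(1.5) + (-1)·(0.5) + (1)·(-2.5) + (-1)·(0.5)) / 3 = -2/3 = -0.6667
  S[W,W] = ((1.5)·(1.5) + (0.5)·(0.5) + (-2.5)·(-2.5) + (0.5)·(0.5)) / 3 = 9/3 = 3

S is symmetric (S[j,i] = S[i,j]). Assembling:

S = [[8.25, 3, -1.5],
 [3, 1.3333, -0.6667],
 [-1.5, -0.6667, 3]]


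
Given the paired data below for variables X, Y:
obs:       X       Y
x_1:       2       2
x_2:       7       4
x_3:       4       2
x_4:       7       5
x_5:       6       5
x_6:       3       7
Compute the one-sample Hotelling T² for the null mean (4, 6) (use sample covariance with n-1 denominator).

Step 1 — sample mean vector:
  mean(X) = (2 + 7 + 4 + 7 + 6 + 3) / 6 = 29/6 = 4.8333
  mean(Y) = (2 + 4 + 2 + 5 + 5 + 7) / 6 = 25/6 = 4.1667
  x̄ = (4.8333, 4.1667),  deviation x̄ - mu_0 = (4.8333, 4.1667) - (4, 6) = (0.8333, -1.8333).

Step 2 — sample covariance matrix, S[i,j] = (1/(n-1)) · Σ_k (x_{k,i} - mean_i) · (x_{k,j} - mean_j), divisor n-1 = 5:
  S[X,X] = ((-2.8333)·(-2.8333) + (2.1667)·(2.1667) + (-0.8333)·(-0.8333) + (2.1667)·(2.1667) + (1.1667)·(1.1667) + (-1.8333)·(-1.8333)) / 5 = 22.8333/5 = 4.5667
  S[X,Y] = ((-2.8333)·(-2.1667) + (2.1667)·(-0.1667) + (-0.8333)·(-2.1667) + (2.1667)·(0.8333) + (1.1667)·(0.8333) + (-1.8333)·(2.8333)) / 5 = 5.1667/5 = 1.0333
  S[Y,Y] = ((-2.1667)·(-2.1667) + (-0.1667)·(-0.1667) + (-2.1667)·(-2.1667) + (0.8333)·(0.8333) + (0.8333)·(0.8333) + (2.8333)·(2.8333)) / 5 = 18.8333/5 = 3.7667
  S = [[4.5667, 1.0333],
 [1.0333, 3.7667]].

Step 3 — invert S. det(S) = 4.5667·3.7667 - (1.0333)² = 16.1333.
  S^{-1} = (1/det) · [[d, -b], [-b, a]] = [[0.2335, -0.064],
 [-0.064, 0.2831]].

Step 4 — quadratic form (x̄ - mu_0)^T · S^{-1} · (x̄ - mu_0):
  S^{-1} · (x̄ - mu_0) = (0.312, -0.5723),
  (x̄ - mu_0)^T · [...] = (0.8333)·(0.312) + (-1.8333)·(-0.5723) = 1.3092.

Step 5 — scale by n: T² = 6 · 1.3092 = 7.8554.

T² ≈ 7.8554


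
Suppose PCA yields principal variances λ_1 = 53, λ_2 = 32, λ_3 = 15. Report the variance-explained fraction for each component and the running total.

Step 1 — total variance = trace(Sigma) = Σ λ_i = 53 + 32 + 15 = 100.

Step 2 — fraction explained by component i = λ_i / Σ λ:
  PC1: 53/100 = 0.53
  PC2: 32/100 = 0.32
  PC3: 15/100 = 0.15

Step 3 — cumulative fraction after k components = (λ_1 + ... + λ_k) / Σ λ:
  k = 1: 53/100 = 0.53
  k = 2: (53 + 32)/100 = 85/100 = 0.85
  k = 3: (53 + 32 + 15)/100 = 100/100 = 1

Summary (fraction, with percent):

explained: PC1 0.53 (53%), PC2 0.32 (32%), PC3 0.15 (15%);  cumulative: 0.53, 0.85, 1


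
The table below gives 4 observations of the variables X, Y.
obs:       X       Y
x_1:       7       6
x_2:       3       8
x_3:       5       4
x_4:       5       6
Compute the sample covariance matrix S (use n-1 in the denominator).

Step 1 — column means:
  mean(X) = (7 + 3 + 5 + 5) / 4 = 20/4 = 5
  mean(Y) = (6 + 8 + 4 + 6) / 4 = 24/4 = 6

Step 2 — sample covariance S[i,j] = (1/(n-1)) · Σ_k (x_{k,i} - mean_i) · (x_{k,j} - mean_j), with n-1 = 3.
  S[X,X] = ((2)·(2) + (-2)·(-2) + (0)·(0) + (0)·(0)) / 3 = 8/3 = 2.6667
  S[X,Y] = ((2)·(0) + (-2)·(2) + (0)·(-2) + (0)·(0)) / 3 = -4/3 = -1.3333
  S[Y,Y] = ((0)·(0) + (2)·(2) + (-2)·(-2) + (0)·(0)) / 3 = 8/3 = 2.6667

S is symmetric (S[j,i] = S[i,j]). Assembling:

S = [[2.6667, -1.3333],
 [-1.3333, 2.6667]]


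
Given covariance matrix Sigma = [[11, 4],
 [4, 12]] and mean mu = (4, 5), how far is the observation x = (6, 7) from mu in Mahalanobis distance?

Step 1 — centre the observation: (x - mu) = (2, 2).

Step 2 — invert Sigma. det(Sigma) = 11·12 - (4)² = 116.
  Sigma^{-1} = (1/det) · [[d, -b], [-b, a]] = [[0.1034, -0.0345],
 [-0.0345, 0.0948]].

Step 3 — form the quadratic (x - mu)^T · Sigma^{-1} · (x - mu):
  Sigma^{-1} · (x - mu) = (0.1379, 0.1207).
  (x - mu)^T · [Sigma^{-1} · (x - mu)] = (2)·(0.1379) + (2)·(0.1207) = 0.5172.

Step 4 — take square root: d = √(0.5172) ≈ 0.7192.

d(x, mu) = √(0.5172) ≈ 0.7192


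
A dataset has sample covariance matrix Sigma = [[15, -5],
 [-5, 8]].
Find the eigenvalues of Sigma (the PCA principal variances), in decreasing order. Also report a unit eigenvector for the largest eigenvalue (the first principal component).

Step 1 — characteristic polynomial of 2×2 Sigma:
  det(Sigma - λI) = λ² - trace · λ + det = 0.
  trace = 15 + 8 = 23, det = 15·8 - (-5)² = 95.
Step 2 — discriminant:
  Δ = trace² - 4·det = 529 - 380 = 149.
Step 3 — eigenvalues:
  λ = (trace ± √Δ)/2 = (23 ± 12.2066)/2,
  λ_1 = 17.6033,  λ_2 = 5.3967.

Step 4 — unit eigenvector for λ_1: solve (Sigma - λ_1 I)v = 0. First row:
  (15 - 17.6033)·v_x + (-5)·v_y = 0, i.e. (-2.6033)·v_x + (-5)·v_y = 0,
  so v ∝ (b, λ_1 - a) = (-5, 2.6033); multiply by -1 so the first entry is positive: u = (5, -2.6033).
  ||u|| = √((5)² + (-2.6033)²) = √(31.7771) ≈ 5.6371,
  v_1 = u/||u|| ≈ (0.887, -0.4618) (||v_1|| = 1).

λ_1 = 17.6033,  λ_2 = 5.3967;  v_1 ≈ (0.887, -0.4618)


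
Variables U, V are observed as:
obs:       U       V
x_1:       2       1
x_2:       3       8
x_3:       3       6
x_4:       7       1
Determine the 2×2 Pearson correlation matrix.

Step 1 — column means:
  mean(U) = (2 + 3 + 3 + 7) / 4 = 15/4 = 3.75
  mean(V) = (1 + 8 + 6 + 1) / 4 = 16/4 = 4

Step 2 — sample variances and covariances s[i,j] = (1/(n-1)) · Σ_k (x_{k,i} - mean_i) · (x_{k,j} - mean_j), with n-1 = 3:
  s[U,U] = ((-1.75)·(-1.75) + (-0.75)·(-0.75) + (-0.75)·(-0.75) + (3.25)·(3.25)) / 3 = 14.75/3 = 4.9167
  s[U,V] = ((-1.75)·(-3) + (-0.75)·(4) + (-0.75)·(2) + (3.25)·(-3)) / 3 = -9/3 = -3
  s[V,V] = ((-3)·(-3) + (4)·(4) + (2)·(2) + (-3)·(-3)) / 3 = 38/3 = 12.6667
  Sample standard deviations s_i = √(s[i,i]):
  s(U) = √(4.9167) = 2.2174
  s(V) = √(12.6667) = 3.559

Step 3 — r_{ij} = s_{ij} / (s_i · s_j):
  r[U,U] = 1 (diagonal).
  r[U,V] = -3 / (2.2174 · 3.559) = -3 / 7.8916 = -0.3801
  r[V,V] = 1 (diagonal).

R is symmetric with unit diagonal. Assembling:

R = [[1, -0.3801],
 [-0.3801, 1]]


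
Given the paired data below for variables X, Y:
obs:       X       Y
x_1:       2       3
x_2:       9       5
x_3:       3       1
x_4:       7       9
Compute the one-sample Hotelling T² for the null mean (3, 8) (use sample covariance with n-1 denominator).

Step 1 — sample mean vector:
  mean(X) = (2 + 9 + 3 + 7) / 4 = 21/4 = 5.25
  mean(Y) = (3 + 5 + 1 + 9) / 4 = 18/4 = 4.5
  x̄ = (5.25, 4.5),  deviation x̄ - mu_0 = (5.25, 4.5) - (3, 8) = (2.25, -3.5).

Step 2 — sample covariance matrix, S[i,j] = (1/(n-1)) · Σ_k (x_{k,i} - mean_i) · (x_{k,j} - mean_j), divisor n-1 = 3:
  S[X,X] = ((-3.25)·(-3.25) + (3.75)·(3.75) + (-2.25)·(-2.25) + (1.75)·(1.75)) / 3 = 32.75/3 = 10.9167
  S[X,Y] = ((-3.25)·(-1.5) + (3.75)·(0.5) + (-2.25)·(-3.5) + (1.75)·(4.5)) / 3 = 22.5/3 = 7.5
  S[Y,Y] = ((-1.5)·(-1.5) + (0.5)·(0.5) + (-3.5)·(-3.5) + (4.5)·(4.5)) / 3 = 35/3 = 11.6667
  S = [[10.9167, 7.5],
 [7.5, 11.6667]].

Step 3 — invert S. det(S) = 10.9167·11.6667 - (7.5)² = 71.1111.
  S^{-1} = (1/det) · [[d, -b], [-b, a]] = [[0.1641, -0.1055],
 [-0.1055, 0.1535]].

Step 4 — quadratic form (x̄ - mu_0)^T · S^{-1} · (x̄ - mu_0):
  S^{-1} · (x̄ - mu_0) = (0.7383, -0.7746),
  (x̄ - mu_0)^T · [...] = (2.25)·(0.7383) + (-3.5)·(-0.7746) = 4.3723.

Step 5 — scale by n: T² = 4 · 4.3723 = 17.4891.

T² ≈ 17.4891


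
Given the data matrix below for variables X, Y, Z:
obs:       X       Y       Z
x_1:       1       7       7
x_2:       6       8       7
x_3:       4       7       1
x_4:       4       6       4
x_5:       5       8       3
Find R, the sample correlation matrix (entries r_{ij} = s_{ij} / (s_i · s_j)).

Step 1 — column means:
  mean(X) = (1 + 6 + 4 + 4 + 5) / 5 = 20/5 = 4
  mean(Y) = (7 + 8 + 7 + 6 + 8) / 5 = 36/5 = 7.2
  mean(Z) = (7 + 7 + 1 + 4 + 3) / 5 = 22/5 = 4.4

Step 2 — sample variances and covariances s[i,j] = (1/(n-1)) · Σ_k (x_{k,i} - mean_i) · (x_{k,j} - mean_j), with n-1 = 4:
  s[X,X] = ((-3)·(-3) + (2)·(2) + (0)·(0) + (0)·(0) + (1)·(1)) / 4 = 14/4 = 3.5
  s[X,Y] = ((-3)·(-0.2) + (2)·(0.8) + (0)·(-0.2) + (0)·(-1.2) + (1)·(0.8)) / 4 = 3/4 = 0.75
  s[X,Z] = ((-3)·(2.6) + (2)·(2.6) + (0)·(-3.4) + (0)·(-0.4) + (1)·(-1.4)) / 4 = -4/4 = -1
  s[Y,Y] = ((-0.2)·(-0.2) + (0.8)·(0.8) + (-0.2)·(-0.2) + (-1.2)·(-1.2) + (0.8)·(0.8)) / 4 = 2.8/4 = 0.7
  s[Y,Z] = ((-0.2)·(2.6) + (0.8)·(2.6) + (-0.2)·(-3.4) + (-1.2)·(-0.4) + (0.8)·(-1.4)) / 4 = 1.6/4 = 0.4
  s[Z,Z] = ((2.6)·(2.6) + (2.6)·(2.6) + (-3.4)·(-3.4) + (-0.4)·(-0.4) + (-1.4)·(-1.4)) / 4 = 27.2/4 = 6.8
  Sample standard deviations s_i = √(s[i,i]):
  s(X) = √(3.5) = 1.8708
  s(Y) = √(0.7) = 0.8367
  s(Z) = √(6.8) = 2.6077

Step 3 — r_{ij} = s_{ij} / (s_i · s_j):
  r[X,X] = 1 (diagonal).
  r[X,Y] = 0.75 / (1.8708 · 0.8367) = 0.75 / 1.5652 = 0.4792
  r[X,Z] = -1 / (1.8708 · 2.6077) = -1 / 4.8785 = -0.205
  r[Y,Y] = 1 (diagonal).
  r[Y,Z] = 0.4 / (0.8367 · 2.6077) = 0.4 / 2.1817 = 0.1833
  r[Z,Z] = 1 (diagonal).

R is symmetric with unit diagonal. Assembling:

R = [[1, 0.4792, -0.205],
 [0.4792, 1, 0.1833],
 [-0.205, 0.1833, 1]]


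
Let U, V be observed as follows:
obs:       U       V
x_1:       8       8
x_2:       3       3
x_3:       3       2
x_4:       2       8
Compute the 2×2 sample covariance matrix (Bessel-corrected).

Step 1 — column means:
  mean(U) = (8 + 3 + 3 + 2) / 4 = 16/4 = 4
  mean(V) = (8 + 3 + 2 + 8) / 4 = 21/4 = 5.25

Step 2 — sample covariance S[i,j] = (1/(n-1)) · Σ_k (x_{k,i} - mean_i) · (x_{k,j} - mean_j), with n-1 = 3.
  S[U,U] = ((4)·(4) + (-1)·(-1) + (-1)·(-1) + (-2)·(-2)) / 3 = 22/3 = 7.3333
  S[U,V] = ((4)·(2.75) + (-1)·(-2.25) + (-1)·(-3.25) + (-2)·(2.75)) / 3 = 11/3 = 3.6667
  S[V,V] = ((2.75)·(2.75) + (-2.25)·(-2.25) + (-3.25)·(-3.25) + (2.75)·(2.75)) / 3 = 30.75/3 = 10.25

S is symmetric (S[j,i] = S[i,j]). Assembling:

S = [[7.3333, 3.6667],
 [3.6667, 10.25]]


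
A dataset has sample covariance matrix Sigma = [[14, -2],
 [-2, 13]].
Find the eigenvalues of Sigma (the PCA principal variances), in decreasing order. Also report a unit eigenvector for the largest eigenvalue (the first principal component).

Step 1 — characteristic polynomial of 2×2 Sigma:
  det(Sigma - λI) = λ² - trace · λ + det = 0.
  trace = 14 + 13 = 27, det = 14·13 - (-2)² = 178.
Step 2 — discriminant:
  Δ = trace² - 4·det = 729 - 712 = 17.
Step 3 — eigenvalues:
  λ = (trace ± √Δ)/2 = (27 ± 4.1231)/2,
  λ_1 = 15.5616,  λ_2 = 11.4384.

Step 4 — unit eigenvector for λ_1: solve (Sigma - λ_1 I)v = 0. First row:
  (14 - 15.5616)·v_x + (-2)·v_y = 0, i.e. (-1.5616)·v_x + (-2)·v_y = 0,
  so v ∝ (b, λ_1 - a) = (-2, 1.5616); multiply by -1 so the first entry is positive: u = (2, -1.5616).
  ||u|| = √((2)² + (-1.5616)²) = √(6.4384) ≈ 2.5374,
  v_1 = u/||u|| ≈ (0.7882, -0.6154) (||v_1|| = 1).

λ_1 = 15.5616,  λ_2 = 11.4384;  v_1 ≈ (0.7882, -0.6154)


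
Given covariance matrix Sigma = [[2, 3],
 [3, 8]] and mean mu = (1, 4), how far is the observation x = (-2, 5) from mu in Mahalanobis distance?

Step 1 — centre the observation: (x - mu) = (-3, 1).

Step 2 — invert Sigma. det(Sigma) = 2·8 - (3)² = 7.
  Sigma^{-1} = (1/det) · [[d, -b], [-b, a]] = [[1.1429, -0.4286],
 [-0.4286, 0.2857]].

Step 3 — form the quadratic (x - mu)^T · Sigma^{-1} · (x - mu):
  Sigma^{-1} · (x - mu) = (-3.8571, 1.5714).
  (x - mu)^T · [Sigma^{-1} · (x - mu)] = (-3)·(-3.8571) + (1)·(1.5714) = 13.1429.

Step 4 — take square root: d = √(13.1429) ≈ 3.6253.

d(x, mu) = √(13.1429) ≈ 3.6253


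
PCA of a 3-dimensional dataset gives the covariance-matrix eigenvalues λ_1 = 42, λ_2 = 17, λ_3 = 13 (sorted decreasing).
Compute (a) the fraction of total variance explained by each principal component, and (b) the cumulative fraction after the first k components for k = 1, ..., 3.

Step 1 — total variance = trace(Sigma) = Σ λ_i = 42 + 17 + 13 = 72.

Step 2 — fraction explained by component i = λ_i / Σ λ:
  PC1: 42/72 = 0.5833
  PC2: 17/72 = 0.2361
  PC3: 13/72 = 0.1806

Step 3 — cumulative fraction after k components = (λ_1 + ... + λ_k) / Σ λ:
  k = 1: 42/72 = 0.5833
  k = 2: (42 + 17)/72 = 59/72 = 0.8194
  k = 3: (42 + 17 + 13)/72 = 72/72 = 1

Summary (fraction, with percent):

explained: PC1 0.5833 (58.33%), PC2 0.2361 (23.61%), PC3 0.1806 (18.06%);  cumulative: 0.5833, 0.8194, 1


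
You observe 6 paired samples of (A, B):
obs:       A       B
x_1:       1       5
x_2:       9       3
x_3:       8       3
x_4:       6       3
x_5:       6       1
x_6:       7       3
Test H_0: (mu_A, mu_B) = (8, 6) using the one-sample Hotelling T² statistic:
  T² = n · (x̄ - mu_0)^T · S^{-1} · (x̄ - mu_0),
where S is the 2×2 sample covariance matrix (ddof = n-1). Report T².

Step 1 — sample mean vector:
  mean(A) = (1 + 9 + 8 + 6 + 6 + 7) / 6 = 37/6 = 6.1667
  mean(B) = (5 + 3 + 3 + 3 + 1 + 3) / 6 = 18/6 = 3
  x̄ = (6.1667, 3),  deviation x̄ - mu_0 = (6.1667, 3) - (8, 6) = (-1.8333, -3).

Step 2 — sample covariance matrix, S[i,j] = (1/(n-1)) · Σ_k (x_{k,i} - mean_i) · (x_{k,j} - mean_j), divisor n-1 = 5:
  S[A,A] = ((-5.1667)·(-5.1667) + (2.8333)·(2.8333) + (1.8333)·(1.8333) + (-0.1667)·(-0.1667) + (-0.1667)·(-0.1667) + (0.8333)·(0.8333)) / 5 = 38.8333/5 = 7.7667
  S[A,B] = ((-5.1667)·(2) + (2.8333)·(0) + (1.8333)·(0) + (-0.1667)·(0) + (-0.1667)·(-2) + (0.8333)·(0)) / 5 = -10/5 = -2
  S[B,B] = ((2)·(2) + (0)·(0) + (0)·(0) + (0)·(0) + (-2)·(-2) + (0)·(0)) / 5 = 8/5 = 1.6
  S = [[7.7667, -2],
 [-2, 1.6]].

Step 3 — invert S. det(S) = 7.7667·1.6 - (-2)² = 8.4267.
  S^{-1} = (1/det) · [[d, -b], [-b, a]] = [[0.1899, 0.2373],
 [0.2373, 0.9217]].

Step 4 — quadratic form (x̄ - mu_0)^T · S^{-1} · (x̄ - mu_0):
  S^{-1} · (x̄ - mu_0) = (-1.0601, -3.2002),
  (x̄ - mu_0)^T · [...] = (-1.8333)·(-1.0601) + (-3)·(-3.2002) = 11.544.

Step 5 — scale by n: T² = 6 · 11.544 = 69.2642.

T² ≈ 69.2642


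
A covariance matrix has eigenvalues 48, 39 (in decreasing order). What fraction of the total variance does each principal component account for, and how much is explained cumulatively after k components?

Step 1 — total variance = trace(Sigma) = Σ λ_i = 48 + 39 = 87.

Step 2 — fraction explained by component i = λ_i / Σ λ:
  PC1: 48/87 = 0.5517
  PC2: 39/87 = 0.4483

Step 3 — cumulative fraction after k components = (λ_1 + ... + λ_k) / Σ λ:
  k = 1: 48/87 = 0.5517
  k = 2: (48 + 39)/87 = 87/87 = 1

Summary (fraction, with percent):

explained: PC1 0.5517 (55.17%), PC2 0.4483 (44.83%);  cumulative: 0.5517, 1


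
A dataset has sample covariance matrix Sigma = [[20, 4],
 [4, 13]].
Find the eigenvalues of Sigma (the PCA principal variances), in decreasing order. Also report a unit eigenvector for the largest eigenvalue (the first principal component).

Step 1 — characteristic polynomial of 2×2 Sigma:
  det(Sigma - λI) = λ² - trace · λ + det = 0.
  trace = 20 + 13 = 33, det = 20·13 - (4)² = 244.
Step 2 — discriminant:
  Δ = trace² - 4·det = 1089 - 976 = 113.
Step 3 — eigenvalues:
  λ = (trace ± √Δ)/2 = (33 ± 10.6301)/2,
  λ_1 = 21.8151,  λ_2 = 11.1849.

Step 4 — unit eigenvector for λ_1: solve (Sigma - λ_1 I)v = 0. First row:
  (20 - 21.8151)·v_x + (4)·v_y = 0, i.e. (-1.8151)·v_x + (4)·v_y = 0,
  so v ∝ (b, λ_1 - a) = (4, 1.8151) = u.
  ||u|| = √((4)² + (1.8151)²) = √(19.2945) ≈ 4.3925,
  v_1 = u/||u|| ≈ (0.9106, 0.4132) (||v_1|| = 1).

λ_1 = 21.8151,  λ_2 = 11.1849;  v_1 ≈ (0.9106, 0.4132)


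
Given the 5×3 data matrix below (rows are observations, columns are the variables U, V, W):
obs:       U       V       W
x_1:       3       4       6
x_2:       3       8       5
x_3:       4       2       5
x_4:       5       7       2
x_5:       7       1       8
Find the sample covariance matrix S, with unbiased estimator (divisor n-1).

Step 1 — column means:
  mean(U) = (3 + 3 + 4 + 5 + 7) / 5 = 22/5 = 4.4
  mean(V) = (4 + 8 + 2 + 7 + 1) / 5 = 22/5 = 4.4
  mean(W) = (6 + 5 + 5 + 2 + 8) / 5 = 26/5 = 5.2

Step 2 — sample covariance S[i,j] = (1/(n-1)) · Σ_k (x_{k,i} - mean_i) · (x_{k,j} - mean_j), with n-1 = 4.
  S[U,U] = ((-1.4)·(-1.4) + (-1.4)·(-1.4) + (-0.4)·(-0.4) + (0.6)·(0.6) + (2.6)·(2.6)) / 4 = 11.2/4 = 2.8
  S[U,V] = ((-1.4)·(-0.4) + (-1.4)·(3.6) + (-0.4)·(-2.4) + (0.6)·(2.6) + (2.6)·(-3.4)) / 4 = -10.8/4 = -2.7
  S[U,W] = ((-1.4)·(0.8) + (-1.4)·(-0.2) + (-0.4)·(-0.2) + (0.6)·(-3.2) + (2.6)·(2.8)) / 4 = 4.6/4 = 1.15
  S[V,V] = ((-0.4)·(-0.4) + (3.6)·(3.6) + (-2.4)·(-2.4) + (2.6)·(2.6) + (-3.4)·(-3.4)) / 4 = 37.2/4 = 9.3
  S[V,W] = ((-0.4)·(0.8) + (3.6)·(-0.2) + (-2.4)·(-0.2) + (2.6)·(-3.2) + (-3.4)·(2.8)) / 4 = -18.4/4 = -4.6
  S[W,W] = ((0.8)·(0.8) + (-0.2)·(-0.2) + (-0.2)·(-0.2) + (-3.2)·(-3.2) + (2.8)·(2.8)) / 4 = 18.8/4 = 4.7

S is symmetric (S[j,i] = S[i,j]). Assembling:

S = [[2.8, -2.7, 1.15],
 [-2.7, 9.3, -4.6],
 [1.15, -4.6, 4.7]]


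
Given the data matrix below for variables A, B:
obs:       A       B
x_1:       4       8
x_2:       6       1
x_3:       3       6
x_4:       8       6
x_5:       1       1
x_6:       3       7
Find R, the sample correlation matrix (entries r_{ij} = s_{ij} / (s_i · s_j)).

Step 1 — column means:
  mean(A) = (4 + 6 + 3 + 8 + 1 + 3) / 6 = 25/6 = 4.1667
  mean(B) = (8 + 1 + 6 + 6 + 1 + 7) / 6 = 29/6 = 4.8333

Step 2 — sample variances and covariances s[i,j] = (1/(n-1)) · Σ_k (x_{k,i} - mean_i) · (x_{k,j} - mean_j), with n-1 = 5:
  s[A,A] = ((-0.1667)·(-0.1667) + (1.8333)·(1.8333) + (-1.1667)·(-1.1667) + (3.8333)·(3.8333) + (-3.1667)·(-3.1667) + (-1.1667)·(-1.1667)) / 5 = 30.8333/5 = 6.1667
  s[A,B] = ((-0.1667)·(3.1667) + (1.8333)·(-3.8333) + (-1.1667)·(1.1667) + (3.8333)·(1.1667) + (-3.1667)·(-3.8333) + (-1.1667)·(2.1667)) / 5 = 5.1667/5 = 1.0333
  s[B,B] = ((3.1667)·(3.1667) + (-3.8333)·(-3.8333) + (1.1667)·(1.1667) + (1.1667)·(1.1667) + (-3.8333)·(-3.8333) + (2.1667)·(2.1667)) / 5 = 46.8333/5 = 9.3667
  Sample standard deviations s_i = √(s[i,i]):
  s(A) = √(6.1667) = 2.4833
  s(B) = √(9.3667) = 3.0605

Step 3 — r_{ij} = s_{ij} / (s_i · s_j):
  r[A,A] = 1 (diagonal).
  r[A,B] = 1.0333 / (2.4833 · 3.0605) = 1.0333 / 7.6001 = 0.136
  r[B,B] = 1 (diagonal).

R is symmetric with unit diagonal. Assembling:

R = [[1, 0.136],
 [0.136, 1]]
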